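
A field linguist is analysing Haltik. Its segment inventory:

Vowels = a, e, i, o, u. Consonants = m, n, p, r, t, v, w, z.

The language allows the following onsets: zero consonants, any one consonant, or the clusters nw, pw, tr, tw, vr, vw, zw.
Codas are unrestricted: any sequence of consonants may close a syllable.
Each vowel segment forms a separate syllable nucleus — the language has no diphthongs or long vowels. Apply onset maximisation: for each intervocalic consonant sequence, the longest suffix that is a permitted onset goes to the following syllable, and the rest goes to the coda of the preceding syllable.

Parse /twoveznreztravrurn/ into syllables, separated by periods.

Nuclei (vowels): o, e, e, a, u → 5 syllables.
Between /o/ (V1) and /e/ (V2): /v/ is a single consonant, so it becomes the next onset.
Between /e/ (V2) and /e/ (V3): cluster /znr/ — the longest permitted-onset suffix is /r/; onset = /r/, preceding coda = /zn/.
Between /e/ (V3) and /a/ (V4): /ztr/ splits as /z/ + /tr/ (/tr/ is the longest suffix that is a licit onset).
Between /a/ (V4) and /u/ (V5): /vr/ — entire cluster is a permitted onset → onset /vr/, coda ∅.

two.vezn.rez.tra.vrurn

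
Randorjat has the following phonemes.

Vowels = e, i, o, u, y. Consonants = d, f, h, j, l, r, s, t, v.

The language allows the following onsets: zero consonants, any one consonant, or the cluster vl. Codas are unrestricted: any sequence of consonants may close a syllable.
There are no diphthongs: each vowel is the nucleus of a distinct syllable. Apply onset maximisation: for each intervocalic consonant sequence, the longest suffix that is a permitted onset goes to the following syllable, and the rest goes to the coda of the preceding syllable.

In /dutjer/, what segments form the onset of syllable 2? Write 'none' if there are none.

Nuclei (vowels): u, e → 2 syllables.
σ1/σ2 boundary: /tj/ — longest licit onset from the right is /j/, leaving /t/ as coda.
Result: dut.jer.
Syllable 2 is /jer/: onset /j/, nucleus /e/, coda /r/.

j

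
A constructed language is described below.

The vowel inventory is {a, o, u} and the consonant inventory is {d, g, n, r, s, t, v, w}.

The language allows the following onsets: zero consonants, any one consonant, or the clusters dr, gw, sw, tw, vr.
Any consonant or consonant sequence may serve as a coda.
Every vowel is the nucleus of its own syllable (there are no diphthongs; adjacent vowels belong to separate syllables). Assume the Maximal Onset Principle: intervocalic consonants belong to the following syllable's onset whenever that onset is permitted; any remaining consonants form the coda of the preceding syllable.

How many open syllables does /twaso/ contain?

2

The vowels are a, o — 2 nuclei, so 2 syllables.
Between /a/ (V1) and /o/ (V2): just /s/ — single C goes to the following onset.
So the parse is twa.so.
Classifying each syllable: /twa/ (open), /so/ (open).
Open syllables: 2.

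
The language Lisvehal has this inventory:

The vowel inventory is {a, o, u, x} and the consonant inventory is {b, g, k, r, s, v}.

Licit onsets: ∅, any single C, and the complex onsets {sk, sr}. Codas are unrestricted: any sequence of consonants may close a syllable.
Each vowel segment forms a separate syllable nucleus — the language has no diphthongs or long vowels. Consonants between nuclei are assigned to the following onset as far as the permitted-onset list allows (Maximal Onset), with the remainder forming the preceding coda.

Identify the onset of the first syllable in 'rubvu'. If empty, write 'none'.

r

Nuclei (vowels): u, u → 2 syllables.
σ1/σ2 boundary: /bv/ splits as /b/ + /v/ (/v/ is the longest suffix that is a licit onset).
So the parse is rub.vu.
Syllable 1 is /rub/: onset /r/, nucleus /u/, coda /b/.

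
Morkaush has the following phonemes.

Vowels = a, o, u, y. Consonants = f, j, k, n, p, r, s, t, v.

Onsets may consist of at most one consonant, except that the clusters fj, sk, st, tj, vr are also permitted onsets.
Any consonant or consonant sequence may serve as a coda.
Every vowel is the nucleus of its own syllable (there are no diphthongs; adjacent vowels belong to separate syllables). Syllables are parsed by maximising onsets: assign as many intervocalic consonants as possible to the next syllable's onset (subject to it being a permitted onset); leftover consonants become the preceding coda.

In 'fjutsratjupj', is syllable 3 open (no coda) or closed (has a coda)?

closed

The vowels are u, a, u — 3 nuclei, so 3 syllables.
V1 /u/ – V2 /a/: cluster /tsr/ — the longest permitted-onset suffix is /r/; onset = /r/, preceding coda = /ts/.
V2 /a/ – V3 /u/: /tj/ — entire cluster is a permitted onset → onset /tj/, coda ∅.
Result: fjuts.ra.tjupj.
Syllable 3 is /tjupj/ with coda /pj/, so it is closed.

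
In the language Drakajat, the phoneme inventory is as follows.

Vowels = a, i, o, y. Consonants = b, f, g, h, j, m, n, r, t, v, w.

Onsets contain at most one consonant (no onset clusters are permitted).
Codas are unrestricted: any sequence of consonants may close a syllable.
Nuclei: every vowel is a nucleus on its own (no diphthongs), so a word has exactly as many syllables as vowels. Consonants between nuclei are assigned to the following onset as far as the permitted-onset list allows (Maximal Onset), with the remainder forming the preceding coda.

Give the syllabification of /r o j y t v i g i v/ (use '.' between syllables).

ro.jyt.vi.giv

Nuclei (vowels): o, y, i, i → 4 syllables.
V1 /o/ – V2 /y/: just /j/ — single C goes to the following onset.
V2 /y/ – V3 /i/: /tv/ splits as /t/ + /v/ (/v/ is the longest suffix that is a licit onset).
V3 /i/ – V4 /i/: /g/ → onset of the next syllable (single consonants are always licit onsets).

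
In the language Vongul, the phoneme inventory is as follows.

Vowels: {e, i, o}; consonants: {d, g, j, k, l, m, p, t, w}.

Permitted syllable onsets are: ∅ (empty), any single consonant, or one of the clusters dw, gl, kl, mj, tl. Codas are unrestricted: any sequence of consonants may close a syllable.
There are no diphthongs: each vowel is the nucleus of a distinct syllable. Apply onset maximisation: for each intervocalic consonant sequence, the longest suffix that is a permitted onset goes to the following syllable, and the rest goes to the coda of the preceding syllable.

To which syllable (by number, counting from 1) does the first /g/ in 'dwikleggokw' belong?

2

Nuclei (vowels): i, e, o → 3 syllables.
σ1/σ2 boundary: /kl/ is a licit onset in full, so it all attaches to the next syllable.
σ2/σ3 boundary: /gg/ — longest licit onset from the right is /g/, leaving /g/ as coda.
Syllabification: dwi.kleg.gokw.
The first /g/ is in the coda of syllable 2 (/kleg/).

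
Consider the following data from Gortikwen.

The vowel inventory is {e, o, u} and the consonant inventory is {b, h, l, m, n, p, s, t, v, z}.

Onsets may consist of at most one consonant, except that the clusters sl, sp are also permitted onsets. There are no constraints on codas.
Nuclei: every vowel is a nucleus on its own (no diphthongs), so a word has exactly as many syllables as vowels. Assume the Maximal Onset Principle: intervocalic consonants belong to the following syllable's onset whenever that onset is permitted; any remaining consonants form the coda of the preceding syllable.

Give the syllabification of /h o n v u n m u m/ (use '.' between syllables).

hon.vun.mum

The vowels are o, u, u — 3 nuclei, so 3 syllables.
/o…u/ gap (V1→V2): /nv/; trying suffixes from longest down, /v/ is the first permitted one, so coda /n/ | onset /v/.
/u…u/ gap (V2→V3): /nm/ splits as /n/ + /m/ (/m/ is the longest suffix that is a licit onset).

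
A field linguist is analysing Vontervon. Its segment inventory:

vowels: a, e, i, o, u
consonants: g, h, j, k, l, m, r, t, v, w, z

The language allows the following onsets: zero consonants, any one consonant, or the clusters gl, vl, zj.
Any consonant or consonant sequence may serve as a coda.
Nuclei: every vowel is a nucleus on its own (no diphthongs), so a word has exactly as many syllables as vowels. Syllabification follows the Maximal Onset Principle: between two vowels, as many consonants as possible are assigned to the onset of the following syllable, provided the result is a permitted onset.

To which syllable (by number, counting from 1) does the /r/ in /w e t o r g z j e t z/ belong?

2

The vowels are e, o, e — 3 nuclei, so 3 syllables.
V1 /e/ – V2 /o/: just /t/ — single C goes to the following onset.
V2 /o/ – V3 /e/: /rgzj/ — longest licit onset from the right is /zj/, leaving /rg/ as coda.
Syllabification: we.torg.zjetz.
The /r/ is in the coda of syllable 2 (/torg/).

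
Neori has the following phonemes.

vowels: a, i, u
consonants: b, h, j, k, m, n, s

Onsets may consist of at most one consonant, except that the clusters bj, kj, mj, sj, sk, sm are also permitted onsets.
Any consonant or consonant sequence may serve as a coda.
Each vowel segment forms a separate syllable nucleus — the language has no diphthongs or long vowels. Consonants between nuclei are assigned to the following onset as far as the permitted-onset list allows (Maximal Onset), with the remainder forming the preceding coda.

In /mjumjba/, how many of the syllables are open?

1

The vowels are u, a — 2 nuclei, so 2 syllables.
/u…a/ gap (V1→V2): cluster /mjb/ — the longest permitted-onset suffix is /b/; onset = /b/, preceding coda = /mj/.
So the parse is mjumj.ba.
Classifying each syllable: /mjumj/ (closed), /ba/ (open).
Open syllables: 1.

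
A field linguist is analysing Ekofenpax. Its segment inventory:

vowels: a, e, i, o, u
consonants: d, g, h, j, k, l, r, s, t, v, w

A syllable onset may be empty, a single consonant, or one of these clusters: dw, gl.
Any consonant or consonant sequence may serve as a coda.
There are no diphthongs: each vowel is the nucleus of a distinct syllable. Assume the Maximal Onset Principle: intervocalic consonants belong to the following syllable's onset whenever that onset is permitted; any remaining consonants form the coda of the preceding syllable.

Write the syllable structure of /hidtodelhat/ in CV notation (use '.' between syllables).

Vowels present: i, o, e, a; each is a nucleus, giving 4 syllables.
σ1/σ2 boundary: /dt/; trying suffixes from longest down, /t/ is the first permitted one, so coda /d/ | onset /t/.
σ2/σ3 boundary: /d/ → onset of the next syllable (single consonants are always licit onsets).
σ3/σ4 boundary: /lh/; trying suffixes from longest down, /h/ is the first permitted one, so coda /l/ | onset /h/.
Putting it together: hid.to.del.hat.
Mapping each syllable to C/V: /hid/ → CVC, /to/ → CV, /del/ → CVC, /hat/ → CVC.

CVC.CV.CVC.CVC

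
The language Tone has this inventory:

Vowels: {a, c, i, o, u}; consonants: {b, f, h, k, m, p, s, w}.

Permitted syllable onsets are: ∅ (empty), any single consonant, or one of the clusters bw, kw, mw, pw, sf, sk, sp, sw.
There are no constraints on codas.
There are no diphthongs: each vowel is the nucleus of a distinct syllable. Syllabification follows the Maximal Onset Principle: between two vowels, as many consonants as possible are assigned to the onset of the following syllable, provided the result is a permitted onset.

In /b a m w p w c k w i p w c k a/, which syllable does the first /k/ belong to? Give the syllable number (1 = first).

3

Nuclei (vowels): a, c, i, c, a → 5 syllables.
Between /a/ (V1) and /c/ (V2): /mwpw/ splits as /mw/ + /pw/ (/pw/ is the longest suffix that is a licit onset).
Between /c/ (V2) and /i/ (V3): cluster /kw/ — /kw/ is itself a permitted onset, so the whole cluster goes right; preceding coda = ∅.
Between /i/ (V3) and /c/ (V4): cluster /pw/ — /pw/ is itself a permitted onset, so the whole cluster goes right; preceding coda = ∅.
Between /c/ (V4) and /a/ (V5): /k/ → onset of the next syllable (single consonants are always licit onsets).
So the parse is bamw.pwc.kwi.pwc.ka.
The first /k/ is in the onset of syllable 3 (/kwi/).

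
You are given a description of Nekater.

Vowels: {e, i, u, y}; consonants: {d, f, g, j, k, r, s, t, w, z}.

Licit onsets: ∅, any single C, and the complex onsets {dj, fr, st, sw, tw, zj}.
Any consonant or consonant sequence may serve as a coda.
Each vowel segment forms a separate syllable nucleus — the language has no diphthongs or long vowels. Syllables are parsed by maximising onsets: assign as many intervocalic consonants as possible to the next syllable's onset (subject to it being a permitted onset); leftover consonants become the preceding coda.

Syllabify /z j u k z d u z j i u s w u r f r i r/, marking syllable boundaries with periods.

zjukz.du.zji.u.swur.frir

Nuclei (vowels): u, u, i, u, u, i → 6 syllables.
/u…u/ gap (V1→V2): /kzd/ — longest licit onset from the right is /d/, leaving /kz/ as coda.
/u…i/ gap (V2→V3): /zj/ is a licit onset in full, so it all attaches to the next syllable.
/i…u/ gap (V3→V4): hiatus — the boundary sits between the two vowels.
/u…u/ gap (V4→V5): cluster /sw/ — /sw/ is itself a permitted onset, so the whole cluster goes right; preceding coda = ∅.
/u…i/ gap (V5→V6): /rfr/; trying suffixes from longest down, /fr/ is the first permitted one, so coda /r/ | onset /fr/.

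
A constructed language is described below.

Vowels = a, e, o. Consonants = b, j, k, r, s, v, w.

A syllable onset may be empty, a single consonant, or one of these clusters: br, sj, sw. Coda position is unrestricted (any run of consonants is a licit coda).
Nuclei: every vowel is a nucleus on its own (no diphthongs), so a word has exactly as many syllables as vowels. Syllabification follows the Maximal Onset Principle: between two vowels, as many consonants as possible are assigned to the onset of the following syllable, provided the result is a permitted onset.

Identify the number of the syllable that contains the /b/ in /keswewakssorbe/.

Nuclei (vowels): e, e, a, o, e → 5 syllables.
Between /e/ (V1) and /e/ (V2): /sw/ — entire cluster is a permitted onset → onset /sw/, coda ∅.
Between /e/ (V2) and /a/ (V3): /w/ is a single consonant, so it becomes the next onset.
Between /a/ (V3) and /o/ (V4): /kss/ splits as /ks/ + /s/ (/s/ is the longest suffix that is a licit onset).
Between /o/ (V4) and /e/ (V5): /rb/ — longest licit onset from the right is /b/, leaving /r/ as coda.
Result: ke.swe.waks.sor.be.
The /b/ is in the onset of syllable 5 (/be/).

5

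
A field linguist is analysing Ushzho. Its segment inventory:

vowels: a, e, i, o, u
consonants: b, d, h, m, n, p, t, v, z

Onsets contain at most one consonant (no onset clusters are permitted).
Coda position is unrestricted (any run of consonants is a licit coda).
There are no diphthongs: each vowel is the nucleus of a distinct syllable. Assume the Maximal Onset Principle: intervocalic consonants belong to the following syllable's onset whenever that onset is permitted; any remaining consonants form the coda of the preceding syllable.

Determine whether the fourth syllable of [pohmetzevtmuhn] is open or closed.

closed

Nuclei (vowels): o, e, e, u → 4 syllables.
V1 /o/ – V2 /e/: /hm/; trying suffixes from longest down, /m/ is the first permitted one, so coda /h/ | onset /m/.
V2 /e/ – V3 /e/: /tz/ — longest licit onset from the right is /z/, leaving /t/ as coda.
V3 /e/ – V4 /u/: /vtm/ — longest licit onset from the right is /m/, leaving /vt/ as coda.
Result: poh.met.zevt.muhn.
Syllable 4 is /muhn/ with coda /hn/, so it is closed.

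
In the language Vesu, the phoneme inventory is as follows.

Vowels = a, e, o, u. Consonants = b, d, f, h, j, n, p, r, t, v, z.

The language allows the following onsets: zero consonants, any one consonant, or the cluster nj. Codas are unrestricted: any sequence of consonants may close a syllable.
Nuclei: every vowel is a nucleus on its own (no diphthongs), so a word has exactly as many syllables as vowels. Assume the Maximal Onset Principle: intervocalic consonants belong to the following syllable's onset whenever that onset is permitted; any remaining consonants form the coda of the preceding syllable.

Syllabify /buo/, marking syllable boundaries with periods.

bu.o

Vowels present: u, o; each is a nucleus, giving 2 syllables.
σ1/σ2 boundary: no consonants, so the boundary falls immediately after /u/.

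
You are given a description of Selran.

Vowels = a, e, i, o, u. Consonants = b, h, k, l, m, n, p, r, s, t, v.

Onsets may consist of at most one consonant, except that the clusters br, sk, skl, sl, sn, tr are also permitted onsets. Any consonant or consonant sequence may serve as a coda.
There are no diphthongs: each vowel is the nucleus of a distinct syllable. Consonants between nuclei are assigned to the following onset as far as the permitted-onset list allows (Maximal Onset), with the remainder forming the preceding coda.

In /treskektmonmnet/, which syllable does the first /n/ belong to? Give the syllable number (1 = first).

3

Nuclei (vowels): e, e, o, e → 4 syllables.
V1 /e/ – V2 /e/: /sk/ is a licit onset in full, so it all attaches to the next syllable.
V2 /e/ – V3 /o/: /ktm/ — longest licit onset from the right is /m/, leaving /kt/ as coda.
V3 /o/ – V4 /e/: /nmn/ — longest licit onset from the right is /n/, leaving /nm/ as coda.
Result: tre.skekt.monm.net.
The first /n/ is in the coda of syllable 3 (/monm/).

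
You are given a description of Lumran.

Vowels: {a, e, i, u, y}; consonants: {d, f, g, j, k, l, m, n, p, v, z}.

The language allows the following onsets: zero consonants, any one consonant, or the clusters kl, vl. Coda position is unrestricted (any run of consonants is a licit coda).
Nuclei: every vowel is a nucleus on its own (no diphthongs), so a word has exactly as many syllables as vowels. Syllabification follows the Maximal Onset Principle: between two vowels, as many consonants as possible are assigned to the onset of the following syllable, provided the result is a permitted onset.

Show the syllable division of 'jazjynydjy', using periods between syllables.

jaz.jy.nyd.jy

Nuclei (vowels): a, y, y, y → 4 syllables.
/a…y/ gap (V1→V2): /zj/; trying suffixes from longest down, /j/ is the first permitted one, so coda /z/ | onset /j/.
/y…y/ gap (V2→V3): /n/ is a single consonant, so it becomes the next onset.
/y…y/ gap (V3→V4): cluster /dj/ — the longest permitted-onset suffix is /j/; onset = /j/, preceding coda = /d/.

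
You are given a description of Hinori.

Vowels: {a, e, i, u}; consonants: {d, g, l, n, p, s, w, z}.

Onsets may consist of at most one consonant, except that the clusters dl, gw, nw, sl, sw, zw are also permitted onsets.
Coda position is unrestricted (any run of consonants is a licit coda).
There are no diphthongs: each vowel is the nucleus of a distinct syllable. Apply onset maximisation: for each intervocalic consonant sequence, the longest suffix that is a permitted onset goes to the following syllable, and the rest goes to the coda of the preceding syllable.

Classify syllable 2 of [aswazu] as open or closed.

open

Nuclei (vowels): a, a, u → 3 syllables.
Between /a/ (V1) and /a/ (V2): /sw/ is a licit onset in full, so it all attaches to the next syllable.
Between /a/ (V2) and /u/ (V3): /z/ is a single consonant, so it becomes the next onset.
Putting it together: a.swa.zu.
Syllable 2 is /swa/; it ends in its nucleus with no coda, so it is open.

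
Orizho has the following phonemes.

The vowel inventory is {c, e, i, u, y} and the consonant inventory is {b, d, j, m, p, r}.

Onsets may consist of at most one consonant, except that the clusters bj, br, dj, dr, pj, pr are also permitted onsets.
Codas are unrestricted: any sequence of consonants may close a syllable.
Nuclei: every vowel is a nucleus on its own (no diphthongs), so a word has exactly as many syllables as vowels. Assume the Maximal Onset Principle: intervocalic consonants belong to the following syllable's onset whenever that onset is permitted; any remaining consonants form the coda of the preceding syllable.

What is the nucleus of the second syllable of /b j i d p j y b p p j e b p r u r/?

y

The vowels are i, y, e, u — 4 nuclei, so 4 syllables.
The second nucleus (vowel 2 from the left) is /y/.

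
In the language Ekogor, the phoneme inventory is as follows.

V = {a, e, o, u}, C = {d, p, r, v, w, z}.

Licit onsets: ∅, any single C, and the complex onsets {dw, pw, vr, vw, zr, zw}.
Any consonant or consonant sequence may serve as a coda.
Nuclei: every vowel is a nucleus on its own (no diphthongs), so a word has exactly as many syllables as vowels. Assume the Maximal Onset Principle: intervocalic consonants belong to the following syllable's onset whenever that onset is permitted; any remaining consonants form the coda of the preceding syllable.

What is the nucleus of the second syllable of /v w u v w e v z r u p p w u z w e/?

The vowels are u, e, u, u, e — 5 nuclei, so 5 syllables.
The second nucleus (vowel 2 from the left) is /e/.

e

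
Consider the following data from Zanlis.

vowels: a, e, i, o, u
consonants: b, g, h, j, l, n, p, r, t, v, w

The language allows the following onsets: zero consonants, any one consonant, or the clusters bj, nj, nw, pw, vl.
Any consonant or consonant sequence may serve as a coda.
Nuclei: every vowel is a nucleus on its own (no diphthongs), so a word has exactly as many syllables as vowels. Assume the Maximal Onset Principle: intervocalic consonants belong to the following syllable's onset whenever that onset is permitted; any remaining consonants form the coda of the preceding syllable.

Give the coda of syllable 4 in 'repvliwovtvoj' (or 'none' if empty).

The vowels are e, i, o, o — 4 nuclei, so 4 syllables.
/e…i/ gap (V1→V2): /pvl/ — longest licit onset from the right is /vl/, leaving /p/ as coda.
/i…o/ gap (V2→V3): /w/ is a single consonant, so it becomes the next onset.
/o…o/ gap (V3→V4): /vtv/; trying suffixes from longest down, /v/ is the first permitted one, so coda /vt/ | onset /v/.
So the parse is rep.vli.wovt.voj.
Syllable 4 is /voj/: onset /v/, nucleus /o/, coda /j/.

j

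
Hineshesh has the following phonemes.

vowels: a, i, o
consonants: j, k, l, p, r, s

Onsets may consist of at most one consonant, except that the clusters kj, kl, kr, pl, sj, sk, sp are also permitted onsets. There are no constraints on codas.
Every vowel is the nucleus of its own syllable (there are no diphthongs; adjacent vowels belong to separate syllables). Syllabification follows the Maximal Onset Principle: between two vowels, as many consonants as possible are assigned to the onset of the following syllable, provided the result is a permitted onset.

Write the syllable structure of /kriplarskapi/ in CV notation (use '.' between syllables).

CCV.CCVC.CCV.CV

The vowels are i, a, a, i — 4 nuclei, so 4 syllables.
Between /i/ (V1) and /a/ (V2): /pl/ is a licit onset in full, so it all attaches to the next syllable.
Between /a/ (V2) and /a/ (V3): /rsk/ — longest licit onset from the right is /sk/, leaving /r/ as coda.
Between /a/ (V3) and /i/ (V4): /p/ is a single consonant, so it becomes the next onset.
Result: kri.plar.ska.pi.
Mapping each syllable to C/V: /kri/ → CCV, /plar/ → CCVC, /ska/ → CCV, /pi/ → CV.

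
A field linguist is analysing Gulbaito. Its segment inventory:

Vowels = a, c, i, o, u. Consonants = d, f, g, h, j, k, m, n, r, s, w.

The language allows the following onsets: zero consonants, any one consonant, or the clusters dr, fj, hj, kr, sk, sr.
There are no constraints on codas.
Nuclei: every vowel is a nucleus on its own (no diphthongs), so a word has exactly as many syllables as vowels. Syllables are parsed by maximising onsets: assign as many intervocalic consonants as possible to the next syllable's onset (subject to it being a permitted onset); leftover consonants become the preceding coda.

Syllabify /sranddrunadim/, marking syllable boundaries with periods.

srand.dru.na.dim

Vowels present: a, u, a, i; each is a nucleus, giving 4 syllables.
/a…u/ gap (V1→V2): /nddr/ — longest licit onset from the right is /dr/, leaving /nd/ as coda.
/u…a/ gap (V2→V3): /n/ is a single consonant, so it becomes the next onset.
/a…i/ gap (V3→V4): /d/ is a single consonant, so it becomes the next onset.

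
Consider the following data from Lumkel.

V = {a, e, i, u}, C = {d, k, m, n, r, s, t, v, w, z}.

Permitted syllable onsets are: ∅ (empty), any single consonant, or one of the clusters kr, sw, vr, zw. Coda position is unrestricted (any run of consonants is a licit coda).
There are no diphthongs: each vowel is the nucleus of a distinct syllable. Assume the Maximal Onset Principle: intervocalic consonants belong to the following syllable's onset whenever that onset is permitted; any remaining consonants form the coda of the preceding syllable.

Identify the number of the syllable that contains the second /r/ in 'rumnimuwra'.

Vowels present: u, i, u, a; each is a nucleus, giving 4 syllables.
/u…i/ gap (V1→V2): /mn/; trying suffixes from longest down, /n/ is the first permitted one, so coda /m/ | onset /n/.
/i…u/ gap (V2→V3): /m/ → onset of the next syllable (single consonants are always licit onsets).
/u…a/ gap (V3→V4): /wr/; trying suffixes from longest down, /r/ is the first permitted one, so coda /w/ | onset /r/.
Syllabification: rum.ni.muw.ra.
The second /r/ is in the onset of syllable 4 (/ra/).

4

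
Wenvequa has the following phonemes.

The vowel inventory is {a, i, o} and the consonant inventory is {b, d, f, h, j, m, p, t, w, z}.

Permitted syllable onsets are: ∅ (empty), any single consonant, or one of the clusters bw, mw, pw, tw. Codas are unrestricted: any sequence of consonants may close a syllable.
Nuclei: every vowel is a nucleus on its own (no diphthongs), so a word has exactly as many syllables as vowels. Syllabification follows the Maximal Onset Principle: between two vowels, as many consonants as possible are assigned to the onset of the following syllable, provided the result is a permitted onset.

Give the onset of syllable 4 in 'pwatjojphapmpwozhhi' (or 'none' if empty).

pw

Vowels present: a, o, a, o, i; each is a nucleus, giving 5 syllables.
Between /a/ (V1) and /o/ (V2): /tj/ splits as /t/ + /j/ (/j/ is the longest suffix that is a licit onset).
Between /o/ (V2) and /a/ (V3): /jph/; trying suffixes from longest down, /h/ is the first permitted one, so coda /jp/ | onset /h/.
Between /a/ (V3) and /o/ (V4): cluster /pmpw/ — the longest permitted-onset suffix is /pw/; onset = /pw/, preceding coda = /pm/.
Between /o/ (V4) and /i/ (V5): /zhh/ splits as /zh/ + /h/ (/h/ is the longest suffix that is a licit onset).
So the parse is pwat.jojp.hapm.pwozh.hi.
Syllable 4 is /pwozh/: onset /pw/, nucleus /o/, coda /zh/.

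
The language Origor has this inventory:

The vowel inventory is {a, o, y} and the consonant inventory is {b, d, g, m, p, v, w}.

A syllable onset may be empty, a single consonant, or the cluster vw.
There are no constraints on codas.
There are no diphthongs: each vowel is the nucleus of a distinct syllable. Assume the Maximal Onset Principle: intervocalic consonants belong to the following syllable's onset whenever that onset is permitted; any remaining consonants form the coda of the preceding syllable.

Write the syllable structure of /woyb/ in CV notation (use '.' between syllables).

Nuclei (vowels): o, y → 2 syllables.
V1 /o/ – V2 /y/: no consonants, so the boundary falls immediately after /o/.
Syllabification: wo.yb.
Mapping each syllable to C/V: /wo/ → CV, /yb/ → VC.

CV.VC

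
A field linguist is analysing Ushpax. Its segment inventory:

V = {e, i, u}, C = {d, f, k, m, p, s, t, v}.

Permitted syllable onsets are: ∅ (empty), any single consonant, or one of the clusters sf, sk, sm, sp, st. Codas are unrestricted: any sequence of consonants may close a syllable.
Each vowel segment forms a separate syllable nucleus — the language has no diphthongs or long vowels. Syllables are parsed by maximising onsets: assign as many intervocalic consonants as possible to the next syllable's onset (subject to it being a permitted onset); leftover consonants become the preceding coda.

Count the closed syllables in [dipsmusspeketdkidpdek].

Vowels present: i, u, e, e, i, e; each is a nucleus, giving 6 syllables.
Between /i/ (V1) and /u/ (V2): cluster /psm/ — the longest permitted-onset suffix is /sm/; onset = /sm/, preceding coda = /p/.
Between /u/ (V2) and /e/ (V3): /ssp/ splits as /s/ + /sp/ (/sp/ is the longest suffix that is a licit onset).
Between /e/ (V3) and /e/ (V4): /k/ is a single consonant, so it becomes the next onset.
Between /e/ (V4) and /i/ (V5): /tdk/ splits as /td/ + /k/ (/k/ is the longest suffix that is a licit onset).
Between /i/ (V5) and /e/ (V6): /dpd/ — longest licit onset from the right is /d/, leaving /dp/ as coda.
Syllabification: dip.smus.spe.ketd.kidp.dek.
Classifying each syllable: /dip/ (closed), /smus/ (closed), /spe/ (open), /ketd/ (closed), /kidp/ (closed), /dek/ (closed).
Closed syllables: 5.

5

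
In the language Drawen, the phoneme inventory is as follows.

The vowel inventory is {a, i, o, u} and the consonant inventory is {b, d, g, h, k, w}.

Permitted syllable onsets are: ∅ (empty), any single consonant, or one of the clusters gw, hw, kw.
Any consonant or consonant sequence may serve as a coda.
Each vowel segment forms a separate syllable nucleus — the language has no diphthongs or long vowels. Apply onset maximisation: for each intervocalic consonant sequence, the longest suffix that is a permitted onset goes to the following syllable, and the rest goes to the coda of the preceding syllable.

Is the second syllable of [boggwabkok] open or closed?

Nuclei (vowels): o, a, o → 3 syllables.
σ1/σ2 boundary: /ggw/ splits as /g/ + /gw/ (/gw/ is the longest suffix that is a licit onset).
σ2/σ3 boundary: /bk/; trying suffixes from longest down, /k/ is the first permitted one, so coda /b/ | onset /k/.
Putting it together: bog.gwab.kok.
Syllable 2 is /gwab/ with coda /b/, so it is closed.

closed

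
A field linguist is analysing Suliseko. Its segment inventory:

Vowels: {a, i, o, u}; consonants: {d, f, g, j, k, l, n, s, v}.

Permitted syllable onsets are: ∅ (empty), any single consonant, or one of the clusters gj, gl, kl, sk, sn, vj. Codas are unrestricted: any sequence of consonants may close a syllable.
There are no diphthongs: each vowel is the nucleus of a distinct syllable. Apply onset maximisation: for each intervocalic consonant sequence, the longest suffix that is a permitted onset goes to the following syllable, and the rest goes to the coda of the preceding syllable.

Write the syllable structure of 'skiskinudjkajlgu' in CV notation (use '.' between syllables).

CCV.CCV.CVCC.CVCC.CV

The vowels are i, i, u, a, u — 5 nuclei, so 5 syllables.
Between /i/ (V1) and /i/ (V2): /sk/ — entire cluster is a permitted onset → onset /sk/, coda ∅.
Between /i/ (V2) and /u/ (V3): /n/ → onset of the next syllable (single consonants are always licit onsets).
Between /u/ (V3) and /a/ (V4): /djk/ — longest licit onset from the right is /k/, leaving /dj/ as coda.
Between /a/ (V4) and /u/ (V5): /jlg/ splits as /jl/ + /g/ (/g/ is the longest suffix that is a licit onset).
So the parse is ski.ski.nudj.kajl.gu.
Mapping each syllable to C/V: /ski/ → CCV, /ski/ → CCV, /nudj/ → CVCC, /kajl/ → CVCC, /gu/ → CV.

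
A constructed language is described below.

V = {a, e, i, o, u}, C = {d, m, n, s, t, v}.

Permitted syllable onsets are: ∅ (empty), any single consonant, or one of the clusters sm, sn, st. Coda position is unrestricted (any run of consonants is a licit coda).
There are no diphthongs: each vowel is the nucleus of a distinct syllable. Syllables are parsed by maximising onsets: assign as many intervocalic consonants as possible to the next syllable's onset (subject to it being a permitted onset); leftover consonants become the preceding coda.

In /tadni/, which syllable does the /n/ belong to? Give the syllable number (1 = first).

The vowels are a, i — 2 nuclei, so 2 syllables.
σ1/σ2 boundary: cluster /dn/ — the longest permitted-onset suffix is /n/; onset = /n/, preceding coda = /d/.
So the parse is tad.ni.
The /n/ is in the onset of syllable 2 (/ni/).

2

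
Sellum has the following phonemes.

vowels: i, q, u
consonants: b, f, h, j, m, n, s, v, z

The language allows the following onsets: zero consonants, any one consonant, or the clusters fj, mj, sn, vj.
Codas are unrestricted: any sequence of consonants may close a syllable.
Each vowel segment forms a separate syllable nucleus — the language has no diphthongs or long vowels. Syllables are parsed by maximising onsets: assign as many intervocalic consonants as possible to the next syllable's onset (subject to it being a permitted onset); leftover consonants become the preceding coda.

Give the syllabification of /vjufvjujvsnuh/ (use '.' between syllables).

Nuclei (vowels): u, u, u → 3 syllables.
σ1/σ2 boundary: /fvj/ splits as /f/ + /vj/ (/vj/ is the longest suffix that is a licit onset).
σ2/σ3 boundary: /jvsn/; trying suffixes from longest down, /sn/ is the first permitted one, so coda /jv/ | onset /sn/.

vjuf.vjujv.snuh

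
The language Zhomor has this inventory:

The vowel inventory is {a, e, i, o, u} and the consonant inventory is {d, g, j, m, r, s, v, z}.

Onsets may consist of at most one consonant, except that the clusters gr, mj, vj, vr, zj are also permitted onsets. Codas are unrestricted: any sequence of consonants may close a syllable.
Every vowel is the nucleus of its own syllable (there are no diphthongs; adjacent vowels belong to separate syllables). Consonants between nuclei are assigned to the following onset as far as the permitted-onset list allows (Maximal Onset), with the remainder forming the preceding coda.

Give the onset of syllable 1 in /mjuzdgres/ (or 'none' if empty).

mj

Vowels present: u, e; each is a nucleus, giving 2 syllables.
/u…e/ gap (V1→V2): cluster /zdgr/ — the longest permitted-onset suffix is /gr/; onset = /gr/, preceding coda = /zd/.
So the parse is mjuzd.gres.
Syllable 1 is /mjuzd/: onset /mj/, nucleus /u/, coda /zd/.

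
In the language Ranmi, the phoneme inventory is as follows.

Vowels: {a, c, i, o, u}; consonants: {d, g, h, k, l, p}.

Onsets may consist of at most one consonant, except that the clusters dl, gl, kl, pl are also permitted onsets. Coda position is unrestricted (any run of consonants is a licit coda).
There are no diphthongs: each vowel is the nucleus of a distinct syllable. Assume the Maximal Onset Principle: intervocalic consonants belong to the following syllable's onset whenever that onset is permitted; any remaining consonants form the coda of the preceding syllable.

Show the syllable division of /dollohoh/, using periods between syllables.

dol.lo.hoh

The vowels are o, o, o — 3 nuclei, so 3 syllables.
/o…o/ gap (V1→V2): cluster /ll/ — the longest permitted-onset suffix is /l/; onset = /l/, preceding coda = /l/.
/o…o/ gap (V2→V3): just /h/ — single C goes to the following onset.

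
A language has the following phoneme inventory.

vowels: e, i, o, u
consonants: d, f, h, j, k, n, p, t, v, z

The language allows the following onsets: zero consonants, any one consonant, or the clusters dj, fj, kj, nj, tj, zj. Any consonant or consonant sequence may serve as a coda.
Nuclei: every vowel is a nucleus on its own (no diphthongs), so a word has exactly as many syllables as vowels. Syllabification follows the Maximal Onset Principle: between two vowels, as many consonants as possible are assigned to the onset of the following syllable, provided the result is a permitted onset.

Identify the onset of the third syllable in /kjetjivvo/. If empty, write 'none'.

v

The vowels are e, i, o — 3 nuclei, so 3 syllables.
V1 /e/ – V2 /i/: /tj/ — entire cluster is a permitted onset → onset /tj/, coda ∅.
V2 /i/ – V3 /o/: /vv/; trying suffixes from longest down, /v/ is the first permitted one, so coda /v/ | onset /v/.
Syllabification: kje.tjiv.vo.
Syllable 3 is /vo/: onset /v/, nucleus /o/, coda ∅.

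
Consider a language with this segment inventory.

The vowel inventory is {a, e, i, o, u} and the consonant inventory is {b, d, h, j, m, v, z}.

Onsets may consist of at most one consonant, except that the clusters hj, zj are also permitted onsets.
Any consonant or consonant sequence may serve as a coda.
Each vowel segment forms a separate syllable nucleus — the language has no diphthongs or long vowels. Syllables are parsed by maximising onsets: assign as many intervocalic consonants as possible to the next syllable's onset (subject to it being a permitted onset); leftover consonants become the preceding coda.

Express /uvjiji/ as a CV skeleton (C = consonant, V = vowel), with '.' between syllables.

Vowels present: u, i, i; each is a nucleus, giving 3 syllables.
Between /u/ (V1) and /i/ (V2): /vj/ splits as /v/ + /j/ (/j/ is the longest suffix that is a licit onset).
Between /i/ (V2) and /i/ (V3): /j/ is a single consonant, so it becomes the next onset.
Result: uv.ji.ji.
Mapping each syllable to C/V: /uv/ → VC, /ji/ → CV, /ji/ → CV.

VC.CV.CV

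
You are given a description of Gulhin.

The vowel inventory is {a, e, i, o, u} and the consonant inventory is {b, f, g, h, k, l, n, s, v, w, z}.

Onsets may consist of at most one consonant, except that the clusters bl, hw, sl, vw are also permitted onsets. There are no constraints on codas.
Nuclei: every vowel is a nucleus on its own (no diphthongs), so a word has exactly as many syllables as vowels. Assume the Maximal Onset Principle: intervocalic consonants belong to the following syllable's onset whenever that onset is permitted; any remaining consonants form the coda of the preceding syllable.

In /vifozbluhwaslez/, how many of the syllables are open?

3

Vowels present: i, o, u, a, e; each is a nucleus, giving 5 syllables.
σ1/σ2 boundary: /f/ → onset of the next syllable (single consonants are always licit onsets).
σ2/σ3 boundary: /zbl/ splits as /z/ + /bl/ (/bl/ is the longest suffix that is a licit onset).
σ3/σ4 boundary: cluster /hw/ — /hw/ is itself a permitted onset, so the whole cluster goes right; preceding coda = ∅.
σ4/σ5 boundary: cluster /sl/ — /sl/ is itself a permitted onset, so the whole cluster goes right; preceding coda = ∅.
Putting it together: vi.foz.blu.hwa.slez.
Classifying each syllable: /vi/ (open), /foz/ (closed), /blu/ (open), /hwa/ (open), /slez/ (closed).
Open syllables: 3.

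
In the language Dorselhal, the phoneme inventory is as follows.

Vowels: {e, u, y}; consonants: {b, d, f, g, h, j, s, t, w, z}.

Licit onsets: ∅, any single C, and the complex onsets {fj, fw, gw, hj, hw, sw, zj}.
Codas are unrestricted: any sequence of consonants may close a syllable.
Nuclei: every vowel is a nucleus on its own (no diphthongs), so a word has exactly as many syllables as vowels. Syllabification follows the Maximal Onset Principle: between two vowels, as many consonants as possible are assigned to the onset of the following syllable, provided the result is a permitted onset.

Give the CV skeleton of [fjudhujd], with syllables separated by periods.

CCVC.CVCC

Vowels present: u, u; each is a nucleus, giving 2 syllables.
/u…u/ gap (V1→V2): /dh/; trying suffixes from longest down, /h/ is the first permitted one, so coda /d/ | onset /h/.
Putting it together: fjud.hujd.
Mapping each syllable to C/V: /fjud/ → CCVC, /hujd/ → CVCC.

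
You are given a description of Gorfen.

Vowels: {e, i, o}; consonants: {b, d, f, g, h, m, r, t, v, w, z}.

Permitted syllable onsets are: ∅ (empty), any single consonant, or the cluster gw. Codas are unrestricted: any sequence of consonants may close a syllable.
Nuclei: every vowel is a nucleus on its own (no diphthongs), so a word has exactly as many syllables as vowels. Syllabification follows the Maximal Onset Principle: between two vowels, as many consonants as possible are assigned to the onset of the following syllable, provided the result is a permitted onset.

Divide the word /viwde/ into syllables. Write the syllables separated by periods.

Vowels present: i, e; each is a nucleus, giving 2 syllables.
Between /i/ (V1) and /e/ (V2): /wd/ splits as /w/ + /d/ (/d/ is the longest suffix that is a licit onset).

viw.de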